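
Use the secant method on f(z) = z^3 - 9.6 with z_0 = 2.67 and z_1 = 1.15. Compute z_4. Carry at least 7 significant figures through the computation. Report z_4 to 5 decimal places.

f(z_0) = 9.434163, f(z_1) = -8.079125
z_2 = 1.150000 - (-8.079125)·(1.150000 - 2.670000)/(-8.079125 - (9.434163)) = 1.851197; f(z_2) = -3.256074
z_3 = 1.851197 - (-3.256074)·(1.851197 - 1.150000)/(-3.256074 - (-8.079125)) = 2.324580; f(z_3) = 2.961272
z_4 = 2.324580 - (2.961272)·(2.324580 - 1.851197)/(2.961272 - (-3.256074)) = 2.099112; f(z_4) = -0.350747

2.09911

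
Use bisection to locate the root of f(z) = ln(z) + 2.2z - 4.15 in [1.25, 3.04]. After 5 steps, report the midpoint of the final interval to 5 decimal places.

f(1.250000) = -1.176856, f(3.040000) = 3.649858 (opposite signs)
step 1: m = 2.145000, f(m) = 1.332140 > 0 → root in [1.250000, 2.145000]
step 2: m = 1.697500, f(m) = 0.113657 > 0 → root in [1.250000, 1.697500]
step 3: m = 1.473750, f(m) = -0.519940 < 0 → root in [1.473750, 1.697500]
step 4: m = 1.585625, f(m) = -0.200646 < 0 → root in [1.585625, 1.697500]
step 5: m = 1.641563, f(m) = -0.042914 < 0 → root in [1.641563, 1.697500]
Midpoint of [1.641563, 1.697500] = 1.669531

1.66953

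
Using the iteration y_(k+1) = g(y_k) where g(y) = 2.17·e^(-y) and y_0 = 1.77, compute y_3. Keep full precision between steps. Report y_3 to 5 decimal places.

0.48445

y_1 = g(1.770000) = 0.369623
y_2 = g(0.369623) = 1.499459
y_3 = g(1.499459) = 0.484454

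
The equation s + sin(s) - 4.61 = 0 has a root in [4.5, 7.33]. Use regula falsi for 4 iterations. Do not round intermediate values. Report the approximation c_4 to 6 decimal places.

False-position update: c = (a·f(b) − b·f(a))/(f(b) − f(a)); replace the endpoint whose sign matches f(c).
f(4.500000) = -1.087530, f(7.330000) = 3.585834
step 1: c = 5.158564, f(c) = -0.353540 < 0 → new bracket [5.158564, 7.330000]
step 2: c = 5.353440, f(c) = -0.058027 < 0 → new bracket [5.353440, 7.330000]
step 3: c = 5.384916, f(c) = -0.007333 < 0 → new bracket [5.384916, 7.330000]
step 4: c = 5.388886, f(c) = -0.000884 < 0 → new bracket [5.388886, 7.330000]

5.388886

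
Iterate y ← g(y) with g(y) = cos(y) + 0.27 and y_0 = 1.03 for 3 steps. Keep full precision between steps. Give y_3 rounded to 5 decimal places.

y_1 = g(1.030000) = 0.784819
y_2 = g(0.784819) = 0.977516
y_3 = g(0.977516) = 0.829084

0.82908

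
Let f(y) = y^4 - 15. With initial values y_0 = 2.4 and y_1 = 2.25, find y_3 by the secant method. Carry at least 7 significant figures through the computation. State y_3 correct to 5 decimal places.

1.98118

f(y_0) = 18.177600, f(y_1) = 10.628906
y_2 = 2.250000 - (10.628906)·(2.250000 - 2.400000)/(10.628906 - (18.177600)) = 2.038793; f(y_2) = 2.277967
y_3 = 2.038793 - (2.277967)·(2.038793 - 2.250000)/(2.277967 - (10.628906)) = 1.981180; f(y_3) = 0.406213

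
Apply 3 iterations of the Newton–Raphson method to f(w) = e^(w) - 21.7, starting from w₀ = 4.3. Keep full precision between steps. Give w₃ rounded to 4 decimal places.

f'(w) = e^(w)
w_0 = 4.300000: f = 51.999794, f' = 73.699794 → w_1 = 4.300000 - (51.999794)/(73.699794) = 3.594438
w_1 = 3.594438: f = 14.695230, f' = 36.395230 → w_2 = 3.594438 - (14.695230)/(36.395230) = 3.190670
w_2 = 3.190670: f = 2.604699, f' = 24.304699 → w_3 = 3.190670 - (2.604699)/(24.304699) = 3.083501

3.0835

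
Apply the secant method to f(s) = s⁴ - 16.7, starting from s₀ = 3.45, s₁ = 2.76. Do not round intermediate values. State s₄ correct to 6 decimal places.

2.056501

Secant update: s_(k+1) = s_k − f(s_k)·(s_k − s_(k-1))/(f(s_k) − f(s_(k-1))).
f(s_0) = 124.969506, f(s_1) = 41.327830
s_2 = 2.760000 - (41.327830)·(2.760000 - 3.450000)/(41.327830 - (124.969506)) = 2.419067; f(s_2) = 17.544563
s_3 = 2.419067 - (17.544563)·(2.419067 - 2.760000)/(17.544563 - (41.327830)) = 2.167566; f(s_3) = 5.374416
s_4 = 2.167566 - (5.374416)·(2.167566 - 2.419067)/(5.374416 - (17.544563)) = 2.056501; f(s_4) = 1.186113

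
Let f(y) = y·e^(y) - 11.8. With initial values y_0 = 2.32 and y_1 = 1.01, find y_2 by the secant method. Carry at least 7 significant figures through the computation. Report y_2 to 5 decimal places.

f(y_0) = 11.807564, f(y_1) = -9.026943
y_2 = 1.010000 - (-9.026943)·(1.010000 - 2.320000)/(-9.026943 - (11.807564)) = 1.577582; f(y_2) = -4.159404

1.57758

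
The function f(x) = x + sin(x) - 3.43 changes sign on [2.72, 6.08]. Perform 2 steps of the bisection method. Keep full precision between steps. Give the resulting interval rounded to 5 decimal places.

f(2.720000) = -0.300786, f(6.080000) = 2.448210 (opposite signs)
step 1: m = 4.400000, f(m) = 0.018398 > 0 → root in [2.720000, 4.400000]
step 2: m = 3.560000, f(m) = -0.276306 < 0 → root in [3.560000, 4.400000]

[3.56000, 4.40000]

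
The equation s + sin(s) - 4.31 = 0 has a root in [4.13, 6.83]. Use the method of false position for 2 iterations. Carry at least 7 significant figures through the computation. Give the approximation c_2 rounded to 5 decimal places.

f(4.130000) = -1.015151, f(6.830000) = 3.039969
step 1: c = 4.805913, f(c) = -0.499717 < 0 → new bracket [4.805913, 6.830000]
step 2: c = 5.091664, f(c) = -0.147269 < 0 → new bracket [5.091664, 6.830000]

5.09166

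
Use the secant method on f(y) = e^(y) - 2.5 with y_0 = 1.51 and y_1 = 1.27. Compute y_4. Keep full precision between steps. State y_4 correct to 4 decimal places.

f(y_0) = 2.026731, f(y_1) = 1.060853
y_2 = 1.270000 - (1.060853)·(1.270000 - 1.510000)/(1.060853 - (2.026731)) = 1.006401; f(y_2) = 0.235737
y_3 = 1.006401 - (0.235737)·(1.006401 - 1.270000)/(0.235737 - (1.060853)) = 0.931090; f(y_3) = 0.037274
y_4 = 0.931090 - (0.037274)·(0.931090 - 1.006401)/(0.037274 - (0.235737)) = 0.916946; f(y_4) = 0.001639

0.9169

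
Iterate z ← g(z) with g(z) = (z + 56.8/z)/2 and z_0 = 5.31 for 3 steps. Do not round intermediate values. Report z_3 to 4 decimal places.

z_1 = g(5.310000) = 8.003399
z_2 = g(8.003399) = 7.550192
z_3 = g(7.550192) = 7.536590

7.5366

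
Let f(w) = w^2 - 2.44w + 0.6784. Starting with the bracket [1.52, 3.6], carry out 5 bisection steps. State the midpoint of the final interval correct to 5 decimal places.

2.13750

f(1.520000) = -0.720000, f(3.600000) = 4.854400 (opposite signs)
step 1: m = 2.560000, f(m) = 0.985600 > 0 → root in [1.520000, 2.560000]
step 2: m = 2.040000, f(m) = -0.137600 < 0 → root in [2.040000, 2.560000]
step 3: m = 2.300000, f(m) = 0.356400 > 0 → root in [2.040000, 2.300000]
step 4: m = 2.170000, f(m) = 0.092500 > 0 → root in [2.040000, 2.170000]
step 5: m = 2.105000, f(m) = -0.026775 < 0 → root in [2.105000, 2.170000]
Midpoint of [2.105000, 2.170000] = 2.137500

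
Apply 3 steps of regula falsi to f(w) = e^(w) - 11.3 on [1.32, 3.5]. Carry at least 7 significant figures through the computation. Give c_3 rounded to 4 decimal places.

2.3087

f(1.320000) = -7.556579, f(3.500000) = 21.815452
step 1: c = 1.880851, f(c) = -4.740914 < 0 → new bracket [1.880851, 3.500000]
step 2: c = 2.169906, f(c) = -2.542539 < 0 → new bracket [2.169906, 3.500000]
step 3: c = 2.308744, f(c) = -1.238220 < 0 → new bracket [2.308744, 3.500000]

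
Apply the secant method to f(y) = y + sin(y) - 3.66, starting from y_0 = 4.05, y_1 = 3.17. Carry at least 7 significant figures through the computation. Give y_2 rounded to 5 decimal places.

Secant update: y_(k+1) = y_k − f(y_k)·(y_k − y_(k-1))/(f(y_k) − f(y_(k-1))).
f(y_0) = -0.398525, f(y_1) = -0.518404
y_2 = 3.170000 - (-0.518404)·(3.170000 - 4.050000)/(-0.518404 - (-0.398525)) = 6.975486; f(y_2) = 3.953796

6.97549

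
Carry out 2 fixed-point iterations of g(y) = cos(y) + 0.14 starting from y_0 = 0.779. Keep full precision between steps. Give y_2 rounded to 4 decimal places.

0.7988

y_1 = g(0.779000) = 0.851616
y_2 = g(0.851616) = 0.798768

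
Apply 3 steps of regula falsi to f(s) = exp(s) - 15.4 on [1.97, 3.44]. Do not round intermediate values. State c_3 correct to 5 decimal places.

2.70793

f(1.970000) = -8.229324, f(3.440000) = 15.786958
step 1: c = 2.473704, f(c) = -3.533677 < 0 → new bracket [2.473704, 3.440000]
step 2: c = 2.650436, f(c) = -1.239782 < 0 → new bracket [2.650436, 3.440000]
step 3: c = 2.707928, f(c) = -0.401839 < 0 → new bracket [2.707928, 3.440000]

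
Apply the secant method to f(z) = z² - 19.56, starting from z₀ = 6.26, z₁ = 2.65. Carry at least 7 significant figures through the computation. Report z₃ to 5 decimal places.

f(z_0) = 19.627600, f(z_1) = -12.537500
z_2 = 2.650000 - (-12.537500)·(2.650000 - 6.260000)/(-12.537500 - (19.627600)) = 4.057127; f(z_2) = -3.099722
z_3 = 4.057127 - (-3.099722)·(4.057127 - 2.650000)/(-3.099722 - (-12.537500)) = 4.519280; f(z_3) = 0.863894

4.51928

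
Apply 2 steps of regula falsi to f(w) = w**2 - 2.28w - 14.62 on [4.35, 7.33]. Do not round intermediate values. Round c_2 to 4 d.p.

f(4.350000) = -5.615500, f(7.330000) = 22.396500
step 1: c = 4.947394, f(c) = -1.423354 < 0 → new bracket [4.947394, 7.330000]
step 2: c = 5.089766, f(c) = -0.318948 < 0 → new bracket [5.089766, 7.330000]

5.0898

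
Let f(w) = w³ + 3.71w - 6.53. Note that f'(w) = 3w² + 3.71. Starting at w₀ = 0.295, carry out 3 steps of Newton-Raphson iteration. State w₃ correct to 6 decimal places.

w_0 = 0.295000: f = -5.409878, f' = 3.971075 → w_1 = 0.295000 - (-5.409878)/(3.971075) = 1.657321
w_1 = 1.657321: f = 4.170842, f' = 11.950136 → w_2 = 1.657321 - (4.170842)/(11.950136) = 1.308300
w_2 = 1.308300: f = 0.563145, f' = 8.844948 → w_3 = 1.308300 - (0.563145)/(8.844948) = 1.244632

1.244632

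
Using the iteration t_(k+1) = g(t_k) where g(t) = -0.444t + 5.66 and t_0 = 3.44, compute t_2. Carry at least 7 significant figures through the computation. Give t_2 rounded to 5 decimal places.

3.82511

t_1 = g(3.440000) = 4.132640
t_2 = g(4.132640) = 3.825108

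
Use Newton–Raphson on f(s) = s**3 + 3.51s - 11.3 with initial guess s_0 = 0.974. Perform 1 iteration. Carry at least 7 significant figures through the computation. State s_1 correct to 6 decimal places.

f'(s) = 3s**2 + 3.51
s_0 = 0.974000: f = -6.957250, f' = 6.356028 → s_1 = 0.974000 - (-6.957250)/(6.356028) = 2.068591

2.068591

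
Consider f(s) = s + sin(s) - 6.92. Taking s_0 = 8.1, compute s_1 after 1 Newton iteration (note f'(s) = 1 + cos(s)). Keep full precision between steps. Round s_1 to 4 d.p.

5.2579

s_0 = 8.100000: f = 2.149890, f' = 0.756456 → s_1 = 8.100000 - (2.149890)/(0.756456) = 5.257944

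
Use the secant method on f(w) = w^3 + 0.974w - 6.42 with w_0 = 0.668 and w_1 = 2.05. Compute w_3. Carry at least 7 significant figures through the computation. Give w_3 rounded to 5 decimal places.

Secant update: w_(k+1) = w_k − f(w_k)·(w_k − w_(k-1))/(f(w_k) − f(w_(k-1))).
f(w_0) = -5.471290, f(w_1) = 4.191825
w_2 = 2.050000 - (4.191825)·(2.050000 - 0.668000)/(4.191825 - (-5.471290)) = 1.450493; f(w_2) = -1.955482
w_3 = 1.450493 - (-1.955482)·(1.450493 - 2.050000)/(-1.955482 - (4.191825)) = 1.641199; f(w_3) = -0.400849

1.64120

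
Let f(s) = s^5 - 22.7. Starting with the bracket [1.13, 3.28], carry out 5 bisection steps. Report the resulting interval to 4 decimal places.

f(1.130000) = -20.857565, f(3.280000) = 356.937599 (opposite signs)
step 1: m = 2.205000, f(m) = 29.424628 > 0 → root in [1.130000, 2.205000]
step 2: m = 1.667500, f(m) = -9.807735 < 0 → root in [1.667500, 2.205000]
step 3: m = 1.936250, f(m) = 4.514926 > 0 → root in [1.667500, 1.936250]
step 4: m = 1.801875, f(m) = -3.705700 < 0 → root in [1.801875, 1.936250]
step 5: m = 1.869063, f(m) = 0.109676 > 0 → root in [1.801875, 1.869063]

[1.8019, 1.8691]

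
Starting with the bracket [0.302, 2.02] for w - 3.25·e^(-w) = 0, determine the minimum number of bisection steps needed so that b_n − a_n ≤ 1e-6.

21

Initial width b − a = 2.02 − 0.302 = 1.718000.
After n steps the width is (b−a)/2^n; need (b−a)/2^n ≤ 1e-6.
So n ≥ log₂(1.718000/1e-6) = log₂(1718000.0000) ≈ 20.7123.
Hence n = 21.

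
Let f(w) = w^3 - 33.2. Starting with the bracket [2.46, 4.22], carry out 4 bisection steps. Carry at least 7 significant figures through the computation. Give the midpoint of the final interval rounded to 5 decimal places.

f(2.460000) = -18.313064, f(4.220000) = 41.951448 (opposite signs)
step 1: m = 3.340000, f(m) = 4.059704 > 0 → root in [2.460000, 3.340000]
step 2: m = 2.900000, f(m) = -8.811000 < 0 → root in [2.900000, 3.340000]
step 3: m = 3.120000, f(m) = -2.828672 < 0 → root in [3.120000, 3.340000]
step 4: m = 3.230000, f(m) = 0.498267 > 0 → root in [3.120000, 3.230000]
Midpoint of [3.120000, 3.230000] = 3.175000

3.17500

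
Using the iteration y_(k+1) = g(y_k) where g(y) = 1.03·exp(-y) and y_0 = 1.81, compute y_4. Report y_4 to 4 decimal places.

y_1 = g(1.810000) = 0.168564
y_2 = g(0.168564) = 0.870224
y_3 = g(0.870224) = 0.431424
y_4 = g(0.431424) = 0.669071

0.6691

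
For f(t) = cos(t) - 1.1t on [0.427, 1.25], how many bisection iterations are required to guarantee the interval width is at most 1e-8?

Initial width b − a = 1.25 − 0.427 = 0.823000.
After n steps the width is (b−a)/2^n; need (b−a)/2^n ≤ 1e-8.
So n ≥ log₂(0.823000/1e-8) = log₂(82300000.0000) ≈ 26.2944.
Hence n = 27.

27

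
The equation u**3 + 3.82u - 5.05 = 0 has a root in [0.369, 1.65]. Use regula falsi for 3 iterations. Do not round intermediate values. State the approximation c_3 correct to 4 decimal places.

1.0226

f(0.369000) = -3.590177, f(1.650000) = 5.745125
step 1: c = 0.861648, f(c) = -1.118786 < 0 → new bracket [0.861648, 1.650000]
step 2: c = 0.990146, f(c) = -0.296916 < 0 → new bracket [0.990146, 1.650000]
step 3: c = 1.022572, f(c) = -0.074519 < 0 → new bracket [1.022572, 1.650000]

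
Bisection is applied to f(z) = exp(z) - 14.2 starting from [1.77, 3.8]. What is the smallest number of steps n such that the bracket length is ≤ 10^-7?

25

Initial width b − a = 3.8 − 1.77 = 2.030000.
After n steps the width is (b−a)/2^n; need (b−a)/2^n ≤ 10^-7.
So n ≥ log₂(2.030000/10^-7) = log₂(20300000.0000) ≈ 24.2750.
Hence n = 25.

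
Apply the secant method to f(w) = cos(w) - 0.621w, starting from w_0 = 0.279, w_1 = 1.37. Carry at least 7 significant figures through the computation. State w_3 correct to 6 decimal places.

f(w_0) = 0.788072, f(w_1) = -0.651320
w_2 = 1.370000 - (-0.651320)·(1.370000 - 0.279000)/(-0.651320 - (0.788072)) = 0.876326; f(w_2) = 0.095780
w_3 = 0.876326 - (0.095780)·(0.876326 - 1.370000)/(0.095780 - (-0.651320)) = 0.939616; f(w_3) = 0.006596

0.939616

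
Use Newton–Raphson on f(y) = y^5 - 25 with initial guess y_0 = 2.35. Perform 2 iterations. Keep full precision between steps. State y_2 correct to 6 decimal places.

f'(y) = 5y^4
y_0 = 2.350000: f = 46.670315, f' = 152.490031 → y_1 = 2.350000 - (46.670315)/(152.490031) = 2.043945
y_1 = 2.043945: f = 10.673538, f' = 87.266377 → y_2 = 2.043945 - (10.673538)/(87.266377) = 1.921635

1.921635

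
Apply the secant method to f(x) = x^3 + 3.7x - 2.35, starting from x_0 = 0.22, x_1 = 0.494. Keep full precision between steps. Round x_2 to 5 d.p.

0.59194

f(x_0) = -1.525352, f(x_1) = -0.401646
x_2 = 0.494000 - (-0.401646)·(0.494000 - 0.220000)/(-0.401646 - (-1.525352)) = 0.591936; f(x_2) = 0.047570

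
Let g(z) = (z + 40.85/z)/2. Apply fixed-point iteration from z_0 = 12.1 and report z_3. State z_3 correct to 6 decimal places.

6.392455

z_1 = g(12.100000) = 7.738017
z_2 = g(7.738017) = 6.508574
z_3 = g(6.508574) = 6.392455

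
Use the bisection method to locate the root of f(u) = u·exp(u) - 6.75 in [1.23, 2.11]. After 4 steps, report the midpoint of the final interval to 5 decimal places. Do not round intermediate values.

f(1.230000) = -2.541888, f(2.110000) = 10.653789 (opposite signs)
step 1: m = 1.670000, f(m) = 2.121320 > 0 → root in [1.230000, 1.670000]
step 2: m = 1.450000, f(m) = -0.568484 < 0 → root in [1.450000, 1.670000]
step 3: m = 1.560000, f(m) = 0.673761 > 0 → root in [1.450000, 1.560000]
step 4: m = 1.505000, f(m) = 0.028751 > 0 → root in [1.450000, 1.505000]
Midpoint of [1.450000, 1.505000] = 1.477500

1.47750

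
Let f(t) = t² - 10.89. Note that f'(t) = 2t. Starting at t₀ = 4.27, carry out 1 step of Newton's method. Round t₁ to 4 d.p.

3.4102

t_0 = 4.270000: f = 7.342900, f' = 8.540000 → t_1 = 4.270000 - (7.342900)/(8.540000) = 3.410176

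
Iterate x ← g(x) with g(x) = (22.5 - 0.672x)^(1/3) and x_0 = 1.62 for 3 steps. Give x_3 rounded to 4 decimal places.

2.7438

x_1 = g(1.620000) = 2.776822
x_2 = g(2.776822) = 2.742801
x_3 = g(2.742801) = 2.743814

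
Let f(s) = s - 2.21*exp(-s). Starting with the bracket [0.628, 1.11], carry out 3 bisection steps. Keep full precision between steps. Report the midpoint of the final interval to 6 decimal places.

0.899125

f(0.628000) = -0.551384, f(1.110000) = 0.381675 (opposite signs)
step 1: m = 0.869000, f(m) = -0.057809 < 0 → root in [0.869000, 1.110000]
step 2: m = 0.989500, f(m) = 0.167905 > 0 → root in [0.869000, 0.989500]
step 3: m = 0.929250, f(m) = 0.056632 > 0 → root in [0.869000, 0.929250]
Midpoint of [0.869000, 0.929250] = 0.899125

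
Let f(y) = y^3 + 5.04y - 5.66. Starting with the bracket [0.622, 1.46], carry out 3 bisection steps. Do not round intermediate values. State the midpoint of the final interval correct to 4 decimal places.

f(0.622000) = -2.284478, f(1.460000) = 4.810536 (opposite signs)
step 1: m = 1.041000, f(m) = 0.714752 > 0 → root in [0.622000, 1.041000]
step 2: m = 0.831500, f(m) = -0.894347 < 0 → root in [0.831500, 1.041000]
step 3: m = 0.936250, f(m) = -0.120617 < 0 → root in [0.936250, 1.041000]
Midpoint of [0.936250, 1.041000] = 0.988625

0.9886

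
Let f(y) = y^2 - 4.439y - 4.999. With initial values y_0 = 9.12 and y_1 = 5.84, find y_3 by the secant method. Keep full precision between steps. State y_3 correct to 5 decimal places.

5.38128

f(y_0) = 37.691720, f(y_1) = 3.182840
y_2 = 5.840000 - (3.182840)·(5.840000 - 9.120000)/(3.182840 - (37.691720)) = 5.537477; f(y_2) = 1.083794
y_3 = 5.537477 - (1.083794)·(5.537477 - 5.840000)/(1.083794 - (3.182840)) = 5.381277; f(y_3) = 0.071653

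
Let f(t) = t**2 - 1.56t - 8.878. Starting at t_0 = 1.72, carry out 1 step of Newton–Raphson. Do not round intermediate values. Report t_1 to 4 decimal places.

Newton update: t ← t − f(t)/f'(t).
f'(t) = 2t - 1.56
t_0 = 1.720000: f = -8.602800, f' = 1.880000 → t_1 = 1.720000 - (-8.602800)/(1.880000) = 6.295957

6.2960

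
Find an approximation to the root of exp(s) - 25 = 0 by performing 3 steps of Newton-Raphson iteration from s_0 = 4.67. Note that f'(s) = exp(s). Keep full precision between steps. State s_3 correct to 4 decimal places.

s_0 = 4.670000: f = 81.697742, f' = 106.697742 → s_1 = 4.670000 - (81.697742)/(106.697742) = 3.904307
s_1 = 3.904307: f = 24.615671, f' = 49.615671 → s_2 = 3.904307 - (24.615671)/(49.615671) = 3.408180
s_2 = 3.408180: f = 5.210205, f' = 30.210205 → s_3 = 3.408180 - (5.210205)/(30.210205) = 3.235715

3.2357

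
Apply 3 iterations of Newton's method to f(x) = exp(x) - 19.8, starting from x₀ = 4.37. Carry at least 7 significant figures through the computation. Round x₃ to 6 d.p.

2.998552

f'(x) = exp(x)
x_0 = 4.370000: f = 59.243632, f' = 79.043632 → x_1 = 4.370000 - (59.243632)/(79.043632) = 3.620495
x_1 = 3.620495: f = 17.556038, f' = 37.356038 → x_2 = 3.620495 - (17.556038)/(37.356038) = 3.150529
x_2 = 3.150529: f = 3.548421, f' = 23.348421 → x_3 = 3.150529 - (3.548421)/(23.348421) = 2.998552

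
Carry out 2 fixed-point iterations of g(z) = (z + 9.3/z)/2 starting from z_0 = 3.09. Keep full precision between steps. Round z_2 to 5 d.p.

3.04959

z_1 = g(3.090000) = 3.049854
z_2 = g(3.049854) = 3.049590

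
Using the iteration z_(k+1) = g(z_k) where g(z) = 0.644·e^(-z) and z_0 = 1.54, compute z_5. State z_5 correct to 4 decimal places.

0.4123

z_1 = g(1.540000) = 0.138061
z_2 = g(0.138061) = 0.560953
z_3 = g(0.560953) = 0.367508
z_4 = g(0.367508) = 0.445943
z_5 = g(0.445943) = 0.412302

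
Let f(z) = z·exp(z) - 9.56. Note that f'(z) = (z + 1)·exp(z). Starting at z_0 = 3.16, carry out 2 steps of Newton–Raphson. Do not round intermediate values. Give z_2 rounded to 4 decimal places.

z_0 = 3.160000: f = 64.923083, f' = 98.053679 → z_1 = 3.160000 - (64.923083)/(98.053679) = 2.497882
z_1 = 2.497882: f = 20.806059, f' = 42.522780 → z_2 = 2.497882 - (20.806059)/(42.522780) = 2.008590

2.0086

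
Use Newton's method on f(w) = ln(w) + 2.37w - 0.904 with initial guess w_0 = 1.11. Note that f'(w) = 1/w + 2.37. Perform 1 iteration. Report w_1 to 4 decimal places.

w_0 = 1.110000: f = 1.831060, f' = 3.270901 → w_1 = 1.110000 - (1.831060)/(3.270901) = 0.550197

0.5502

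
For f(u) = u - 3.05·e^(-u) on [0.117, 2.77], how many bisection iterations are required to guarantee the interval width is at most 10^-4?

Initial width b − a = 2.77 − 0.117 = 2.653000.
After n steps the width is (b−a)/2^n; need (b−a)/2^n ≤ 10^-4.
So n ≥ log₂(2.653000/10^-4) = log₂(26530.0000) ≈ 14.6953.
Hence n = 15.

15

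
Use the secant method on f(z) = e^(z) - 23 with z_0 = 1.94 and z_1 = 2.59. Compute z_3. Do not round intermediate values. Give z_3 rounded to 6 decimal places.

3.015504

f(z_0) = -16.041249, f(z_1) = -9.670228
z_2 = 2.590000 - (-9.670228)·(2.590000 - 1.940000)/(-9.670228 - (-16.041249)) = 3.576600; f(z_2) = 12.751775
z_3 = 3.576600 - (12.751775)·(3.576600 - 2.590000)/(12.751775 - (-9.670228)) = 3.015504; f(z_3) = -2.600635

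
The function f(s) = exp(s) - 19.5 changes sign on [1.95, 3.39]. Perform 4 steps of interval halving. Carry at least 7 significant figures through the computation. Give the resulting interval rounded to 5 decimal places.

[2.94000, 3.03000]

f(1.950000) = -12.471312, f(3.390000) = 10.165952 (opposite signs)
step 1: m = 2.670000, f(m) = -5.060031 < 0 → root in [2.670000, 3.390000]
step 2: m = 3.030000, f(m) = 1.197233 > 0 → root in [2.670000, 3.030000]
step 3: m = 2.850000, f(m) = -2.212218 < 0 → root in [2.850000, 3.030000]
step 4: m = 2.940000, f(m) = -0.584154 < 0 → root in [2.940000, 3.030000]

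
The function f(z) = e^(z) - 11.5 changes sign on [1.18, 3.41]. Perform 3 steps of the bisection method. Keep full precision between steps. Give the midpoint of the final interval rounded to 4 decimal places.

f(1.180000) = -8.245626, f(3.410000) = 18.765244 (opposite signs)
step 1: m = 2.295000, f(m) = -1.575564 < 0 → root in [2.295000, 3.410000]
step 2: m = 2.852500, f(m) = 5.831055 > 0 → root in [2.295000, 2.852500]
step 3: m = 2.573750, f(m) = 1.614913 > 0 → root in [2.295000, 2.573750]
Midpoint of [2.295000, 2.573750] = 2.434375

2.4344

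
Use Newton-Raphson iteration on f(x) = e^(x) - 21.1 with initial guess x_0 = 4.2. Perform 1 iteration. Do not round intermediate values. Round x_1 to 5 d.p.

f'(x) = e^(x)
x_0 = 4.200000: f = 45.586331, f' = 66.686331 → x_1 = 4.200000 - (45.586331)/(66.686331) = 3.516407

3.51641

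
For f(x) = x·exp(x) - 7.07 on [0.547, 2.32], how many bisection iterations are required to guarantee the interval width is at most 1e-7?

Initial width b − a = 2.32 − 0.547 = 1.773000.
After n steps the width is (b−a)/2^n; need (b−a)/2^n ≤ 1e-7.
So n ≥ log₂(1.773000/1e-7) = log₂(17730000.0000) ≈ 24.0797.
Hence n = 25.

25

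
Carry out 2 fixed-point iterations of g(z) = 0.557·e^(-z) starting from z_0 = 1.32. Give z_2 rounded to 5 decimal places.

z_1 = g(1.320000) = 0.148794
z_2 = g(0.148794) = 0.479993

0.47999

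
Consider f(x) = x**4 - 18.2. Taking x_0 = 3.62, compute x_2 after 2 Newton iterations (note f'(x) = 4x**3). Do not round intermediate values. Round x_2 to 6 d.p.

2.313051

Newton update: x ← x − f(x)/f'(x).
x_0 = 3.620000: f = 153.525299, f' = 189.751712 → x_1 = 3.620000 - (153.525299)/(189.751712) = 2.810915
x_1 = 2.810915: f = 44.229627, f' = 88.838874 → x_2 = 2.810915 - (44.229627)/(88.838874) = 2.313051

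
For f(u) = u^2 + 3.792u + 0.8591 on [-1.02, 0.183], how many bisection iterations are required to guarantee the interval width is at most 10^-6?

21

Initial width b − a = 0.183 − -1.02 = 1.203000.
After n steps the width is (b−a)/2^n; need (b−a)/2^n ≤ 10^-6.
So n ≥ log₂(1.203000/10^-6) = log₂(1203000.0000) ≈ 20.1982.
Hence n = 21.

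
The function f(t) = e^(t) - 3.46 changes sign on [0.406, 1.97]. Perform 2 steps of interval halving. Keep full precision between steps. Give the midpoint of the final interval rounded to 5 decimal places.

f(0.406000) = -1.959197, f(1.970000) = 3.710676 (opposite signs)
step 1: m = 1.188000, f(m) = -0.179486 < 0 → root in [1.188000, 1.970000]
step 2: m = 1.579000, f(m) = 1.390103 > 0 → root in [1.188000, 1.579000]
Midpoint of [1.188000, 1.579000] = 1.383500

1.38350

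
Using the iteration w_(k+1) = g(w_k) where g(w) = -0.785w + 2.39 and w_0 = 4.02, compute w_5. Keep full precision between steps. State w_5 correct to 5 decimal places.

w_1 = g(4.020000) = -0.765700
w_2 = g(-0.765700) = 2.991074
w_3 = g(2.991074) = 0.042007
w_4 = g(0.042007) = 2.357025
w_5 = g(2.357025) = 0.539735

0.53974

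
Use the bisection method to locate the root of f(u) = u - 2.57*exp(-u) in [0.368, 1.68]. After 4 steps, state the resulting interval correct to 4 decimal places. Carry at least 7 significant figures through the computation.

[0.9420, 1.0240]

f(0.368000) = -1.410741, f(1.680000) = 1.201019 (opposite signs)
step 1: m = 1.024000, f(m) = 0.100971 > 0 → root in [0.368000, 1.024000]
step 2: m = 0.696000, f(m) = -0.585339 < 0 → root in [0.696000, 1.024000]
step 3: m = 0.860000, f(m) = -0.227527 < 0 → root in [0.860000, 1.024000]
step 4: m = 0.942000, f(m) = -0.059908 < 0 → root in [0.942000, 1.024000]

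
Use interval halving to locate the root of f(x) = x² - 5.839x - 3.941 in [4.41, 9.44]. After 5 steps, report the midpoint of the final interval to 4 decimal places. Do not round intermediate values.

f(4.410000) = -10.242890, f(9.440000) = 30.052440 (opposite signs)
step 1: m = 6.925000, f(m) = 3.579550 > 0 → root in [4.410000, 6.925000]
step 2: m = 5.667500, f(m) = -4.912976 < 0 → root in [5.667500, 6.925000]
step 3: m = 6.296250, f(m) = -1.062040 < 0 → root in [6.296250, 6.925000]
step 4: m = 6.610625, f(m) = 1.159924 > 0 → root in [6.296250, 6.610625]
step 5: m = 6.453438, f(m) = 0.024234 > 0 → root in [6.296250, 6.453438]
Midpoint of [6.296250, 6.453438] = 6.374844

6.3748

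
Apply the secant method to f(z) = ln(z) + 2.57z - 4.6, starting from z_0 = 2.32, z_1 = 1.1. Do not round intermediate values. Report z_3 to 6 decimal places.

Secant update: z_(k+1) = z_k − f(z_k)·(z_k − z_(k-1))/(f(z_k) − f(z_(k-1))).
f(z_0) = 2.203967, f(z_1) = -1.677690
z_2 = 1.100000 - (-1.677690)·(1.100000 - 2.320000)/(-1.677690 - (2.203967)) = 1.627296; f(z_2) = 0.069070
z_3 = 1.627296 - (0.069070)·(1.627296 - 1.100000)/(0.069070 - (-1.677690)) = 1.606446; f(z_3) = 0.002589

1.606446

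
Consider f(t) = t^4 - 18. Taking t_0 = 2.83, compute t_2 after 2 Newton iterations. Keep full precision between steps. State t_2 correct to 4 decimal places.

f'(t) = 4t^3
t_0 = 2.830000: f = 46.142479, f' = 90.660748 → t_1 = 2.830000 - (46.142479)/(90.660748) = 2.321042
t_1 = 2.321042: f = 11.022330, f' = 50.016028 → t_2 = 2.321042 - (11.022330)/(50.016028) = 2.100666

2.1007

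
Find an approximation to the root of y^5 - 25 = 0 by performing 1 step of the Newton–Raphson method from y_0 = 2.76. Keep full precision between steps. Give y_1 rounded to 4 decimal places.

f'(y) = 5y^4
y_0 = 2.760000: f = 135.156810, f' = 290.139149 → y_1 = 2.760000 - (135.156810)/(290.139149) = 2.294166

2.2942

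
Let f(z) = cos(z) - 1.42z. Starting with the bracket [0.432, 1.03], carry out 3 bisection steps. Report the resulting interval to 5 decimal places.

f(0.432000) = 0.294690, f(1.030000) = -0.947781 (opposite signs)
step 1: m = 0.731000, f(m) = -0.293513 < 0 → root in [0.432000, 0.731000]
step 2: m = 0.581500, f(m) = 0.009910 > 0 → root in [0.581500, 0.731000]
step 3: m = 0.656250, f(m) = -0.139589 < 0 → root in [0.581500, 0.656250]

[0.58150, 0.65625]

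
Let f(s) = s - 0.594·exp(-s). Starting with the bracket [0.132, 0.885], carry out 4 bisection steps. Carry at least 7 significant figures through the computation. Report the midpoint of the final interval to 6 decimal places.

f(0.132000) = -0.388547, f(0.885000) = 0.639848 (opposite signs)
step 1: m = 0.508500, f(m) = 0.151270 > 0 → root in [0.132000, 0.508500]
step 2: m = 0.320250, f(m) = -0.110975 < 0 → root in [0.320250, 0.508500]
step 3: m = 0.414375, f(m) = 0.021888 > 0 → root in [0.320250, 0.414375]
step 4: m = 0.367312, f(m) = -0.044088 < 0 → root in [0.367312, 0.414375]
Midpoint of [0.367312, 0.414375] = 0.390844

0.390844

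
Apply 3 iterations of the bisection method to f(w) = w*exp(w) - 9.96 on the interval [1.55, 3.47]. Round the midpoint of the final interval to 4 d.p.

f(1.550000) = -2.657221, f(3.470000) = 101.554496 (opposite signs)
step 1: m = 2.510000, f(m) = 20.925374 > 0 → root in [1.550000, 2.510000]
step 2: m = 2.030000, f(m) = 5.496595 > 0 → root in [1.550000, 2.030000]
step 3: m = 1.790000, f(m) = 0.761120 > 0 → root in [1.550000, 1.790000]
Midpoint of [1.550000, 1.790000] = 1.670000

1.6700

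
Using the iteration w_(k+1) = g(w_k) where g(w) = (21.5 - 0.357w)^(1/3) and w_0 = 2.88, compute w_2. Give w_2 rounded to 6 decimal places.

w_1 = g(2.880000) = 2.735598
w_2 = g(2.735598) = 2.737892

2.737892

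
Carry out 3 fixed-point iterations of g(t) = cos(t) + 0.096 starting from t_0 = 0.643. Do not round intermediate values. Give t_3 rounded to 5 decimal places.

t_1 = g(0.643000) = 0.896301
t_2 = g(0.896301) = 0.720504
t_3 = g(0.720504) = 0.847474

0.84747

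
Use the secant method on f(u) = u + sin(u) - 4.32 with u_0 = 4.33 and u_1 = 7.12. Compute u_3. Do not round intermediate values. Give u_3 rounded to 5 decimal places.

5.12769

f(u_0) = -0.917776, f(u_1) = 3.542513
u_2 = 7.120000 - (3.542513)·(7.120000 - 4.330000)/(3.542513 - (-0.917776)) = 4.904087; f(u_2) = -0.397595
u_3 = 4.904087 - (-0.397595)·(4.904087 - 7.120000)/(-0.397595 - (3.542513)) = 5.127694; f(u_3) = -0.107299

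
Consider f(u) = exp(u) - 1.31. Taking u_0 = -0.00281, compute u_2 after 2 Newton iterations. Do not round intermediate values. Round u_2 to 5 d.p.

0.27085

f'(u) = exp(u)
u_0 = -0.002810: f = -0.312806, f' = 0.997194 → u_1 = -0.002810 - (-0.312806)/(0.997194) = 0.310876
u_1 = 0.310876: f = 0.054620, f' = 1.364620 → u_2 = 0.310876 - (0.054620)/(1.364620) = 0.270850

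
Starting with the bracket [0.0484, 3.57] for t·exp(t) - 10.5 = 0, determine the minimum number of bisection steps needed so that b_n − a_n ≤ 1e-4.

16

Initial width b − a = 3.57 − 0.0484 = 3.521600.
After n steps the width is (b−a)/2^n; need (b−a)/2^n ≤ 1e-4.
So n ≥ log₂(3.521600/1e-4) = log₂(35216.0000) ≈ 15.1039.
Hence n = 16.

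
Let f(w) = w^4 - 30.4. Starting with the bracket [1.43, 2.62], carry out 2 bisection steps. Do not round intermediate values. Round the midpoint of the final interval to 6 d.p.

f(1.430000) = -26.218384, f(2.620000) = 16.719987 (opposite signs)
step 1: m = 2.025000, f(m) = -13.584875 < 0 → root in [2.025000, 2.620000]
step 2: m = 2.322500, f(m) = -1.304697 < 0 → root in [2.322500, 2.620000]
Midpoint of [2.322500, 2.620000] = 2.471250

2.471250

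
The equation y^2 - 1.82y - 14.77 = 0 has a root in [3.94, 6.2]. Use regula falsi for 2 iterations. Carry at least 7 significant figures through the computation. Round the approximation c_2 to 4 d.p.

4.8376

f(3.940000) = -6.417200, f(6.200000) = 12.386000
step 1: c = 4.711298, f(c) = -1.148233 < 0 → new bracket [4.711298, 6.200000]
step 2: c = 4.837598, f(c) = -0.172072 < 0 → new bracket [4.837598, 6.200000]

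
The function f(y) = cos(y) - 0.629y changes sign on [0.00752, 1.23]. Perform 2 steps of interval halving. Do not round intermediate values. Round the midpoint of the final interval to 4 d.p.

1.0772

f(0.007520) = 0.995242, f(1.230000) = -0.439432 (opposite signs)
step 1: m = 0.618760, f(m) = 0.425398 > 0 → root in [0.618760, 1.230000]
step 2: m = 0.924380, f(m) = 0.020895 > 0 → root in [0.924380, 1.230000]
Midpoint of [0.924380, 1.230000] = 1.077190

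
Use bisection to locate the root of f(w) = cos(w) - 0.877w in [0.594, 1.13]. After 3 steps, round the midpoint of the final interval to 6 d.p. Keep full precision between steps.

0.828500

f(0.594000) = 0.307771, f(1.130000) = -0.564350 (opposite signs)
step 1: m = 0.862000, f(m) = -0.105054 < 0 → root in [0.594000, 0.862000]
step 2: m = 0.728000, f(m) = 0.108051 > 0 → root in [0.728000, 0.862000]
step 3: m = 0.795000, f(m) = 0.003070 > 0 → root in [0.795000, 0.862000]
Midpoint of [0.795000, 0.862000] = 0.828500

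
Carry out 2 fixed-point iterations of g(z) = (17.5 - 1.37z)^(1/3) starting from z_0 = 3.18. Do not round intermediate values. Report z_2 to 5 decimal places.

2.42536

z_1 = g(3.180000) = 2.359949
z_2 = g(2.359949) = 2.425360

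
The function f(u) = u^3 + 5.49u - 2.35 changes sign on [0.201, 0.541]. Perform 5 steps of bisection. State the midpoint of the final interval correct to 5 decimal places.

f(0.201000) = -1.238389, f(0.541000) = 0.778430 (opposite signs)
step 1: m = 0.371000, f(m) = -0.262145 < 0 → root in [0.371000, 0.541000]
step 2: m = 0.456000, f(m) = 0.248259 > 0 → root in [0.371000, 0.456000]
step 3: m = 0.413500, f(m) = -0.009184 < 0 → root in [0.413500, 0.456000]
step 4: m = 0.434750, f(m) = 0.118949 > 0 → root in [0.413500, 0.434750]
step 5: m = 0.424125, f(m) = 0.054739 > 0 → root in [0.413500, 0.424125]
Midpoint of [0.413500, 0.424125] = 0.418812

0.41881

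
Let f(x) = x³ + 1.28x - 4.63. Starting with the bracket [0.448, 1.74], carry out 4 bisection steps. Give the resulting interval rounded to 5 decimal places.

f(0.448000) = -3.966645, f(1.740000) = 2.865224 (opposite signs)
step 1: m = 1.094000, f(m) = -1.920341 < 0 → root in [1.094000, 1.740000]
step 2: m = 1.417000, f(m) = 0.028939 > 0 → root in [1.094000, 1.417000]
step 3: m = 1.255500, f(m) = -1.043940 < 0 → root in [1.255500, 1.417000]
step 4: m = 1.336250, f(m) = -0.533640 < 0 → root in [1.336250, 1.417000]

[1.33625, 1.41700]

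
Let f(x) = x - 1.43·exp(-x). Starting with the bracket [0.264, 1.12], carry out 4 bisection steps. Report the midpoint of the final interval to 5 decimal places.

0.71875

f(0.264000) = -0.834202, f(1.120000) = 0.653420 (opposite signs)
step 1: m = 0.692000, f(m) = -0.023821 < 0 → root in [0.692000, 1.120000]
step 2: m = 0.906000, f(m) = 0.328083 > 0 → root in [0.692000, 0.906000]
step 3: m = 0.799000, f(m) = 0.155817 > 0 → root in [0.692000, 0.799000]
step 4: m = 0.745500, f(m) = 0.066969 > 0 → root in [0.692000, 0.745500]
Midpoint of [0.692000, 0.745500] = 0.718750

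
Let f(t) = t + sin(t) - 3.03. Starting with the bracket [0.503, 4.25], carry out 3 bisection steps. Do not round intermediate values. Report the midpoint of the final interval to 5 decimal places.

2.14231

f(0.503000) = -2.044944, f(4.250000) = 0.325011 (opposite signs)
step 1: m = 2.376500, f(m) = 0.039104 > 0 → root in [0.503000, 2.376500]
step 2: m = 1.439750, f(m) = -0.598824 < 0 → root in [1.439750, 2.376500]
step 3: m = 1.908125, f(m) = -0.178233 < 0 → root in [1.908125, 2.376500]
Midpoint of [1.908125, 2.376500] = 2.142313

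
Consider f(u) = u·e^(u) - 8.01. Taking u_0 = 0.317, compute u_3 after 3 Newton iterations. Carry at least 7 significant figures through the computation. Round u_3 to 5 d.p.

f'(u) = (u + 1)·e^(u)
u_0 = 0.317000: f = -7.574758, f' = 1.808244 → u_1 = 0.317000 - (-7.574758)/(1.808244) = 4.506012
u_1 = 4.506012: f = 400.054402, f' = 498.624384 → u_2 = 4.506012 - (400.054402)/(498.624384) = 3.703696
u_2 = 3.703696: f = 142.349269, f' = 190.956354 → u_3 = 3.703696 - (142.349269)/(190.956354) = 2.958242

2.95824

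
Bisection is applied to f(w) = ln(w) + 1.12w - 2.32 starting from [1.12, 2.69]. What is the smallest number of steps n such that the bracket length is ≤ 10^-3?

11

Initial width b − a = 2.69 − 1.12 = 1.570000.
After n steps the width is (b−a)/2^n; need (b−a)/2^n ≤ 10^-3.
So n ≥ log₂(1.570000/10^-3) = log₂(1570.0000) ≈ 10.6165.
Hence n = 11.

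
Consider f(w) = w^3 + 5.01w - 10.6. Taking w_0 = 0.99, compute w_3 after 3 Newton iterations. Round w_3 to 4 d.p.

f'(w) = 3w^2 + 5.01
w_0 = 0.990000: f = -4.669801, f' = 7.950300 → w_1 = 0.990000 - (-4.669801)/(7.950300) = 1.577374
w_1 = 1.577374: f = 1.227324, f' = 12.474328 → w_2 = 1.577374 - (1.227324)/(12.474328) = 1.478986
w_2 = 1.478986: f = 0.044855, f' = 11.572200 → w_3 = 1.478986 - (0.044855)/(11.572200) = 1.475110

1.4751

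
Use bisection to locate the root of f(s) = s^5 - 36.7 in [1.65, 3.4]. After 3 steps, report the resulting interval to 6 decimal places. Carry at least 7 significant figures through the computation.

[1.868750, 2.087500]

f(1.650000) = -24.470190, f(3.400000) = 417.654240 (opposite signs)
step 1: m = 2.525000, f(m) = 65.937700 > 0 → root in [1.650000, 2.525000]
step 2: m = 2.087500, f(m) = 2.939888 > 0 → root in [1.650000, 2.087500]
step 3: m = 1.868750, f(m) = -13.909386 < 0 → root in [1.868750, 2.087500]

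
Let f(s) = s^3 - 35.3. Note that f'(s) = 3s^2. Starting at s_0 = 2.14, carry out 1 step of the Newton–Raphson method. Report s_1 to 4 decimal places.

3.9960

s_0 = 2.140000: f = -25.499656, f' = 13.738800 → s_1 = 2.140000 - (-25.499656)/(13.738800) = 3.996032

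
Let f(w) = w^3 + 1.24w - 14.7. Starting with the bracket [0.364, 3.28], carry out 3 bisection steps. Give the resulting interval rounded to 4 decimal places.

[2.1865, 2.5510]

f(0.364000) = -14.200411, f(3.280000) = 24.654752 (opposite signs)
step 1: m = 1.822000, f(m) = -6.392256 < 0 → root in [1.822000, 3.280000]
step 2: m = 2.551000, f(m) = 5.064130 > 0 → root in [1.822000, 2.551000]
step 3: m = 2.186500, f(m) = -1.535560 < 0 → root in [2.186500, 2.551000]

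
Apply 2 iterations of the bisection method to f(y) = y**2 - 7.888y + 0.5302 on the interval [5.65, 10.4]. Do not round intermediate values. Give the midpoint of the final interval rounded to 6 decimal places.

7.431250

f(5.650000) = -12.114500, f(10.400000) = 26.655000 (opposite signs)
step 1: m = 8.025000, f(m) = 1.629625 > 0 → root in [5.650000, 8.025000]
step 2: m = 6.837500, f(m) = -6.652594 < 0 → root in [6.837500, 8.025000]
Midpoint of [6.837500, 8.025000] = 7.431250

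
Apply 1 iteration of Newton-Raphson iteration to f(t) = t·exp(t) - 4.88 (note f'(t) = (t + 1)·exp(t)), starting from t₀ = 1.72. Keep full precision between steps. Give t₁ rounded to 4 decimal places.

1.4089

t_0 = 1.720000: f = 4.725389, f' = 15.189917 → t_1 = 1.720000 - (4.725389)/(15.189917) = 1.408913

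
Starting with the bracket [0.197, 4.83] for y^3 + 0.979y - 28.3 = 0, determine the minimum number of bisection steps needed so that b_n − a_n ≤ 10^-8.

Initial width b − a = 4.83 − 0.197 = 4.633000.
After n steps the width is (b−a)/2^n; need (b−a)/2^n ≤ 10^-8.
So n ≥ log₂(4.633000/10^-8) = log₂(463300000.0000) ≈ 28.7874.
Hence n = 29.

29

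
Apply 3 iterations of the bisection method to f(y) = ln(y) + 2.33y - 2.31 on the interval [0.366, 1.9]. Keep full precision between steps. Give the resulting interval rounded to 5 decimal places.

[0.94125, 1.13300]

f(0.366000) = -2.462342, f(1.900000) = 2.758854 (opposite signs)
step 1: m = 1.133000, f(m) = 0.454759 > 0 → root in [0.366000, 1.133000]
step 2: m = 0.749500, f(m) = -0.852014 < 0 → root in [0.749500, 1.133000]
step 3: m = 0.941250, f(m) = -0.177434 < 0 → root in [0.941250, 1.133000]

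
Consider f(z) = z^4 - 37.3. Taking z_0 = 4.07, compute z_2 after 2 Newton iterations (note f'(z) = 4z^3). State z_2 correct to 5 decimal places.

2.68015

z_0 = 4.070000: f = 237.095912, f' = 269.676572 → z_1 = 4.070000 - (237.095912)/(269.676572) = 3.190814
z_1 = 3.190814: f = 66.358725, f' = 129.946441 → z_2 = 3.190814 - (66.358725)/(129.946441) = 2.680152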